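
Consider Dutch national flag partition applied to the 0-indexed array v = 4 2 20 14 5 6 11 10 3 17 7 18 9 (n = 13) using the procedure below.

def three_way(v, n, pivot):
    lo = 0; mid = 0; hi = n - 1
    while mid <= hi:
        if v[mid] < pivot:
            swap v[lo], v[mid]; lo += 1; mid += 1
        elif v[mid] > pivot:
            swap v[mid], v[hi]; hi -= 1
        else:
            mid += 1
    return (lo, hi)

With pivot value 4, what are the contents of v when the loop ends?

pivot = 4; lo=0, mid=0, hi=12
v[mid]=4=4: mid=1
v[mid]=2<4: swap v[0],v[1]; lo=1,mid=2 → 2 4 20 14 5 6 11 10 3 17 7 18 9
v[mid]=20>4: swap v[2],v[12]; hi=11 → 2 4 9 14 5 6 11 10 3 17 7 18 20
v[mid]=9>4: swap v[2],v[11]; hi=10 → 2 4 18 14 5 6 11 10 3 17 7 9 20
v[mid]=18>4: swap v[2],v[10]; hi=9 → 2 4 7 14 5 6 11 10 3 17 18 9 20
v[mid]=7>4: swap v[2],v[9]; hi=8 → 2 4 17 14 5 6 11 10 3 7 18 9 20
v[mid]=17>4: swap v[2],v[8]; hi=7 → 2 4 3 14 5 6 11 10 17 7 18 9 20
v[mid]=3<4: swap v[1],v[2]; lo=2,mid=3 → 2 3 4 14 5 6 11 10 17 7 18 9 20
v[mid]=14>4: swap v[3],v[7]; hi=6 → 2 3 4 10 5 6 11 14 17 7 18 9 20
v[mid]=10>4: swap v[3],v[6]; hi=5 → 2 3 4 11 5 6 10 14 17 7 18 9 20
v[mid]=11>4: swap v[3],v[5]; hi=4 → 2 3 4 6 5 11 10 14 17 7 18 9 20
v[mid]=6>4: swap v[3],v[4]; hi=3 → 2 3 4 5 6 11 10 14 17 7 18 9 20
v[mid]=5>4: swap v[3],v[3]; hi=2 → 2 3 4 5 6 11 10 14 17 7 18 9 20
end: lo=2, hi=2; v = 2 3 4 5 6 11 10 14 17 7 18 9 20

2 3 4 5 6 11 10 14 17 7 18 9 20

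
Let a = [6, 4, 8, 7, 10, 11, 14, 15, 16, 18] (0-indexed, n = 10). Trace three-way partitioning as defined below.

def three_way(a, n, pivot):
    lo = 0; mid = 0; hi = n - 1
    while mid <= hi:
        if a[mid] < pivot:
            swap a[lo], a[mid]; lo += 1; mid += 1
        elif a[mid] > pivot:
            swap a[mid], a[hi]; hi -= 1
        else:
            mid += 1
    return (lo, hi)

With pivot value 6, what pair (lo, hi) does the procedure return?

(1, 1)

pivot = 6; lo=0, mid=0, hi=9
a[mid]=6=6: mid=1
a[mid]=4<6: swap a[0],a[1]; lo=1,mid=2 → [4, 6, 8, 7, 10, 11, 14, 15, 16, 18]
a[mid]=8>6: swap a[2],a[9]; hi=8 → [4, 6, 18, 7, 10, 11, 14, 15, 16, 8]
a[mid]=18>6: swap a[2],a[8]; hi=7 → [4, 6, 16, 7, 10, 11, 14, 15, 18, 8]
a[mid]=16>6: swap a[2],a[7]; hi=6 → [4, 6, 15, 7, 10, 11, 14, 16, 18, 8]
a[mid]=15>6: swap a[2],a[6]; hi=5 → [4, 6, 14, 7, 10, 11, 15, 16, 18, 8]
a[mid]=14>6: swap a[2],a[5]; hi=4 → [4, 6, 11, 7, 10, 14, 15, 16, 18, 8]
a[mid]=11>6: swap a[2],a[4]; hi=3 → [4, 6, 10, 7, 11, 14, 15, 16, 18, 8]
a[mid]=10>6: swap a[2],a[3]; hi=2 → [4, 6, 7, 10, 11, 14, 15, 16, 18, 8]
a[mid]=7>6: swap a[2],a[2]; hi=1 → [4, 6, 7, 10, 11, 14, 15, 16, 18, 8]
end: lo=1, hi=1; a = [4, 6, 7, 10, 11, 14, 15, 16, 18, 8]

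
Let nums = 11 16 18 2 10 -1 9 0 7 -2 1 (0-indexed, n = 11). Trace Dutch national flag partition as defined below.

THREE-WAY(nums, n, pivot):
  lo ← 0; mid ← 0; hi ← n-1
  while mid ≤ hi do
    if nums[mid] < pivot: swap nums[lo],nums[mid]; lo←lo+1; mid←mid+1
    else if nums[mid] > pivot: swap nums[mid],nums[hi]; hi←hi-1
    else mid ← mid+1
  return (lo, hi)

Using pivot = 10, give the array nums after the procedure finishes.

1 -2 7 2 -1 9 0 10 18 16 11

pivot = 10; lo=0, mid=0, hi=10
nums[mid]=11>10: swap nums[0],nums[10]; hi=9 → 1 16 18 2 10 -1 9 0 7 -2 11
nums[mid]=1<10: swap nums[0],nums[0]; lo=1,mid=1 → 1 16 18 2 10 -1 9 0 7 -2 11
nums[mid]=16>10: swap nums[1],nums[9]; hi=8 → 1 -2 18 2 10 -1 9 0 7 16 11
nums[mid]=-2<10: swap nums[1],nums[1]; lo=2,mid=2 → 1 -2 18 2 10 -1 9 0 7 16 11
nums[mid]=18>10: swap nums[2],nums[8]; hi=7 → 1 -2 7 2 10 -1 9 0 18 16 11
nums[mid]=7<10: swap nums[2],nums[2]; lo=3,mid=3 → 1 -2 7 2 10 -1 9 0 18 16 11
nums[mid]=2<10: swap nums[3],nums[3]; lo=4,mid=4 → 1 -2 7 2 10 -1 9 0 18 16 11
nums[mid]=10=10: mid=5
nums[mid]=-1<10: swap nums[4],nums[5]; lo=5,mid=6 → 1 -2 7 2 -1 10 9 0 18 16 11
nums[mid]=9<10: swap nums[5],nums[6]; lo=6,mid=7 → 1 -2 7 2 -1 9 10 0 18 16 11
nums[mid]=0<10: swap nums[6],nums[7]; lo=7,mid=8 → 1 -2 7 2 -1 9 0 10 18 16 11
end: lo=7, hi=7; nums = 1 -2 7 2 -1 9 0 10 18 16 11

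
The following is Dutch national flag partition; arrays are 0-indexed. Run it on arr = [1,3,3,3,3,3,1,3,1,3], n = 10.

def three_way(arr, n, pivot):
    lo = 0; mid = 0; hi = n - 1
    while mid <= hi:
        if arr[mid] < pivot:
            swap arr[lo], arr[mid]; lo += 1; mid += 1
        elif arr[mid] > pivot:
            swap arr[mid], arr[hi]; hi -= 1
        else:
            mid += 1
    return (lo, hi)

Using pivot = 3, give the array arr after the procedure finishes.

pivot = 3; lo=0, mid=0, hi=9
arr[mid]=1<3: swap arr[0],arr[0]; lo=1,mid=1 → [1,3,3,3,3,3,1,3,1,3]
arr[mid]=3=3: mid=2
arr[mid]=3=3: mid=3
arr[mid]=3=3: mid=4
arr[mid]=3=3: mid=5
arr[mid]=3=3: mid=6
arr[mid]=1<3: swap arr[1],arr[6]; lo=2,mid=7 → [1,1,3,3,3,3,3,3,1,3]
arr[mid]=3=3: mid=8
arr[mid]=1<3: swap arr[2],arr[8]; lo=3,mid=9 → [1,1,1,3,3,3,3,3,3,3]
arr[mid]=3=3: mid=10
end: lo=3, hi=9; arr = [1,1,1,3,3,3,3,3,3,3]

[1,1,1,3,3,3,3,3,3,3]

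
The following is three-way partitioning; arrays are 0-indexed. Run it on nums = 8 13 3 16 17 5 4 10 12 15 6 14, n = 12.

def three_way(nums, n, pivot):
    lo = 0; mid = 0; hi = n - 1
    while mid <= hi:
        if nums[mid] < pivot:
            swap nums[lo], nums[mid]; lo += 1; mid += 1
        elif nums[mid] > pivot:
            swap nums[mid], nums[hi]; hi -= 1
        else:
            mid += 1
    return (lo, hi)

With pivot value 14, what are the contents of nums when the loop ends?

8 13 3 6 5 4 10 12 14 15 17 16

lo=0 mid=0 hi=11
8<14: swap(0,0), lo=1 mid=1 ⇒ 8 13 3 16 17 5 4 10 12 15 6 14
13<14: swap(1,1), lo=2 mid=2 ⇒ 8 13 3 16 17 5 4 10 12 15 6 14
3<14: swap(2,2), lo=3 mid=3 ⇒ 8 13 3 16 17 5 4 10 12 15 6 14
16>14: swap(3,11), hi=10 ⇒ 8 13 3 14 17 5 4 10 12 15 6 16
14=14: mid=4
17>14: swap(4,10), hi=9 ⇒ 8 13 3 14 6 5 4 10 12 15 17 16
6<14: swap(3,4), lo=4 mid=5 ⇒ 8 13 3 6 14 5 4 10 12 15 17 16
5<14: swap(4,5), lo=5 mid=6 ⇒ 8 13 3 6 5 14 4 10 12 15 17 16
4<14: swap(5,6), lo=6 mid=7 ⇒ 8 13 3 6 5 4 14 10 12 15 17 16
10<14: swap(6,7), lo=7 mid=8 ⇒ 8 13 3 6 5 4 10 14 12 15 17 16
12<14: swap(7,8), lo=8 mid=9 ⇒ 8 13 3 6 5 4 10 12 14 15 17 16
15>14: swap(9,9), hi=8 ⇒ 8 13 3 6 5 4 10 12 14 15 17 16
done. lo=8 hi=8; nums=8 13 3 6 5 4 10 12 14 15 17 16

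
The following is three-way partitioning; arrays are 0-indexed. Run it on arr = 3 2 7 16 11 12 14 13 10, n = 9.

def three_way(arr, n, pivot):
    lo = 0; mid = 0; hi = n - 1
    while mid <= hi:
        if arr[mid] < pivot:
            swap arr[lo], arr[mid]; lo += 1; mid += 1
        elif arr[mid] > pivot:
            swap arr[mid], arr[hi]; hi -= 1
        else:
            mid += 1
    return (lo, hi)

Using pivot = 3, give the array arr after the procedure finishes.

pivot = 3; lo=0, mid=0, hi=8
arr[mid]=3=3: mid=1
arr[mid]=2<3: swap arr[0],arr[1]; lo=1,mid=2 → 2 3 7 16 11 12 14 13 10
arr[mid]=7>3: swap arr[2],arr[8]; hi=7 → 2 3 10 16 11 12 14 13 7
arr[mid]=10>3: swap arr[2],arr[7]; hi=6 → 2 3 13 16 11 12 14 10 7
arr[mid]=13>3: swap arr[2],arr[6]; hi=5 → 2 3 14 16 11 12 13 10 7
arr[mid]=14>3: swap arr[2],arr[5]; hi=4 → 2 3 12 16 11 14 13 10 7
arr[mid]=12>3: swap arr[2],arr[4]; hi=3 → 2 3 11 16 12 14 13 10 7
arr[mid]=11>3: swap arr[2],arr[3]; hi=2 → 2 3 16 11 12 14 13 10 7
arr[mid]=16>3: swap arr[2],arr[2]; hi=1 → 2 3 16 11 12 14 13 10 7
end: lo=1, hi=1; arr = 2 3 16 11 12 14 13 10 7

2 3 16 11 12 14 13 10 7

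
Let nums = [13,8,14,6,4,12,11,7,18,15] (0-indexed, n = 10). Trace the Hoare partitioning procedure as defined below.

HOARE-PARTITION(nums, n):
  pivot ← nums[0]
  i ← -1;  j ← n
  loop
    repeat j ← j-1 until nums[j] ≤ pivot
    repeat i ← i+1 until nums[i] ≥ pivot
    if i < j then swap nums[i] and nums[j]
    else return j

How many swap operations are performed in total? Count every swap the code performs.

2

pivot = nums[0] = 13; i = -1, j = 10
j→7 (nums[7]=7≤13), i→0 (nums[0]=13≥13); i<j, swap → [7,8,14,6,4,12,11,13,18,15]
j→6 (nums[6]=11≤13), i→2 (nums[2]=14≥13); i<j, swap → [7,8,11,6,4,12,14,13,18,15]
j→5, i→6; i≥j, return j=5. nums = [7,8,11,6,4,12,14,13,18,15]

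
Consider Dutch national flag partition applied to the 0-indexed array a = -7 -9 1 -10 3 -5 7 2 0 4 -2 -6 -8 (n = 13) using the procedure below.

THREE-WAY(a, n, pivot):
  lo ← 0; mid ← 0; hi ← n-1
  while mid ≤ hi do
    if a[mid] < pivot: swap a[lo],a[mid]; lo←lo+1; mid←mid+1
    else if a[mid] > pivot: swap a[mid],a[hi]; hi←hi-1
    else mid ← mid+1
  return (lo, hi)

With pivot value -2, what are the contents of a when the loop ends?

-7 -9 -8 -10 -6 -5 -2 0 4 2 7 3 1

lo=0 mid=0 hi=12
-7<-2: swap(0,0), lo=1 mid=1 ⇒ -7 -9 1 -10 3 -5 7 2 0 4 -2 -6 -8
-9<-2: swap(1,1), lo=2 mid=2 ⇒ -7 -9 1 -10 3 -5 7 2 0 4 -2 -6 -8
1>-2: swap(2,12), hi=11 ⇒ -7 -9 -8 -10 3 -5 7 2 0 4 -2 -6 1
-8<-2: swap(2,2), lo=3 mid=3 ⇒ -7 -9 -8 -10 3 -5 7 2 0 4 -2 -6 1
-10<-2: swap(3,3), lo=4 mid=4 ⇒ -7 -9 -8 -10 3 -5 7 2 0 4 -2 -6 1
3>-2: swap(4,11), hi=10 ⇒ -7 -9 -8 -10 -6 -5 7 2 0 4 -2 3 1
-6<-2: swap(4,4), lo=5 mid=5 ⇒ -7 -9 -8 -10 -6 -5 7 2 0 4 -2 3 1
-5<-2: swap(5,5), lo=6 mid=6 ⇒ -7 -9 -8 -10 -6 -5 7 2 0 4 -2 3 1
7>-2: swap(6,10), hi=9 ⇒ -7 -9 -8 -10 -6 -5 -2 2 0 4 7 3 1
-2=-2: mid=7
2>-2: swap(7,9), hi=8 ⇒ -7 -9 -8 -10 -6 -5 -2 4 0 2 7 3 1
4>-2: swap(7,8), hi=7 ⇒ -7 -9 -8 -10 -6 -5 -2 0 4 2 7 3 1
0>-2: swap(7,7), hi=6 ⇒ -7 -9 -8 -10 -6 -5 -2 0 4 2 7 3 1
done. lo=6 hi=6; a=-7 -9 -8 -10 -6 -5 -2 0 4 2 7 3 1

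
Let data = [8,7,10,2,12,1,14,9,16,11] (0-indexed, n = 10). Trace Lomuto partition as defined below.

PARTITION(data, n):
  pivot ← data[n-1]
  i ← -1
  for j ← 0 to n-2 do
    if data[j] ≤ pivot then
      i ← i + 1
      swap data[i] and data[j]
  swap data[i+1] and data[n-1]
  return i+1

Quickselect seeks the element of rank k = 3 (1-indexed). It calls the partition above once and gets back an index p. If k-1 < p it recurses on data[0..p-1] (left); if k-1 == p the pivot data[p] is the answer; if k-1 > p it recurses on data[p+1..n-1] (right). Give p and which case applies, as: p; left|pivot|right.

pivot = data[9] = 11; i = -1
j=0: data[0]=8 ≤ 11 → i=0, swap data[0],data[0] (no change) → [8,7,10,2,12,1,14,9,16,11]
j=1: data[1]=7 ≤ 11 → i=1, swap data[1],data[1] (no change) → [8,7,10,2,12,1,14,9,16,11]
j=2: data[2]=10 ≤ 11 → i=2, swap data[2],data[2] (no change) → [8,7,10,2,12,1,14,9,16,11]
j=3: data[3]=2 ≤ 11 → i=3, swap data[3],data[3] (no change) → [8,7,10,2,12,1,14,9,16,11]
j=4: data[4]=12 > 11 → no swap
j=5: data[5]=1 ≤ 11 → i=4, swap data[4],data[5] → [8,7,10,2,1,12,14,9,16,11]
j=6: data[6]=14 > 11 → no swap
j=7: data[7]=9 ≤ 11 → i=5, swap data[5],data[7] → [8,7,10,2,1,9,14,12,16,11]
j=8: data[8]=16 > 11 → no swap
final swap data[6],data[9] → [8,7,10,2,1,9,11,12,16,14]; return 6
p = 6; k-1 = 2 < 6 ⇒ left

6; left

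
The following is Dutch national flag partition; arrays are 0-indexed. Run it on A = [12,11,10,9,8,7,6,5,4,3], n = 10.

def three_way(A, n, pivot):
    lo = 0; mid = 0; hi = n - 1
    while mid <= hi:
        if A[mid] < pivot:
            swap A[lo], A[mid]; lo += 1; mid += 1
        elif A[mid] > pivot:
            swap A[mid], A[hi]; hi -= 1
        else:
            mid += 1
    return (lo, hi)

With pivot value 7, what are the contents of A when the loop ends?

[3,4,5,6,7,8,9,10,11,12]

lo=0 mid=0 hi=9
12>7: swap(0,9), hi=8 ⇒ [3,11,10,9,8,7,6,5,4,12]
3<7: swap(0,0), lo=1 mid=1 ⇒ [3,11,10,9,8,7,6,5,4,12]
11>7: swap(1,8), hi=7 ⇒ [3,4,10,9,8,7,6,5,11,12]
4<7: swap(1,1), lo=2 mid=2 ⇒ [3,4,10,9,8,7,6,5,11,12]
10>7: swap(2,7), hi=6 ⇒ [3,4,5,9,8,7,6,10,11,12]
5<7: swap(2,2), lo=3 mid=3 ⇒ [3,4,5,9,8,7,6,10,11,12]
9>7: swap(3,6), hi=5 ⇒ [3,4,5,6,8,7,9,10,11,12]
6<7: swap(3,3), lo=4 mid=4 ⇒ [3,4,5,6,8,7,9,10,11,12]
8>7: swap(4,5), hi=4 ⇒ [3,4,5,6,7,8,9,10,11,12]
7=7: mid=5
done. lo=4 hi=4; A=[3,4,5,6,7,8,9,10,11,12]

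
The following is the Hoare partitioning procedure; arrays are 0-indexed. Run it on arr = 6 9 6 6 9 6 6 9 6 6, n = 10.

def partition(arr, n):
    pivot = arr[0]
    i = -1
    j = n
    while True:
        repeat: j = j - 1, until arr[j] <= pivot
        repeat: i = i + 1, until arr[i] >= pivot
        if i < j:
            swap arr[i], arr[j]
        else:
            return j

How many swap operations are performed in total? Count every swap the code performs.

4

pivot = arr[0] = 6; i = -1, j = 10
j→9 (arr[9]=6≤6), i→0 (arr[0]=6≥6); i<j, swap → 6 9 6 6 9 6 6 9 6 6
j→8 (arr[8]=6≤6), i→1 (arr[1]=9≥6); i<j, swap → 6 6 6 6 9 6 6 9 9 6
j→6 (arr[6]=6≤6), i→2 (arr[2]=6≥6); i<j, swap → 6 6 6 6 9 6 6 9 9 6
j→5 (arr[5]=6≤6), i→3 (arr[3]=6≥6); i<j, swap → 6 6 6 6 9 6 6 9 9 6
j→3, i→4; i≥j, return j=3. arr = 6 6 6 6 9 6 6 9 9 6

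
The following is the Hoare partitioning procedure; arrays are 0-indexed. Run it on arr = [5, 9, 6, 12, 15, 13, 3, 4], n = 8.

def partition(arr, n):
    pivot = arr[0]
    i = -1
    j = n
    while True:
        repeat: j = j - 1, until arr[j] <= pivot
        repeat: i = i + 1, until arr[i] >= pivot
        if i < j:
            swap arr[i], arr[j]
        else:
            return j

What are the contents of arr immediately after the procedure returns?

[4, 3, 6, 12, 15, 13, 9, 5]

pivot=5
j stops at 7 (4), i stops at 0 (5); swap ⇒ [4, 9, 6, 12, 15, 13, 3, 5]
j stops at 6 (3), i stops at 1 (9); swap ⇒ [4, 3, 6, 12, 15, 13, 9, 5]
j stops at 1, i stops at 2; i≥j ⇒ return 1. arr=[4, 3, 6, 12, 15, 13, 9, 5]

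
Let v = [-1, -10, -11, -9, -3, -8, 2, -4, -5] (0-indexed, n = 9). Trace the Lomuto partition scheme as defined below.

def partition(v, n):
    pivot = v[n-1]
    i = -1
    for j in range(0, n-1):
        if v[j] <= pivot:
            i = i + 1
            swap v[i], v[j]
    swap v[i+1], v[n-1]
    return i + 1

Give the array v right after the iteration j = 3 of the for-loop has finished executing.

pivot = v[8] = -5; i = -1
j=0: v[0]=-1 > -5 → no swap
j=1: v[1]=-10 ≤ -5 → i=0, swap v[0],v[1] → [-10, -1, -11, -9, -3, -8, 2, -4, -5]
j=2: v[2]=-11 ≤ -5 → i=1, swap v[1],v[2] → [-10, -11, -1, -9, -3, -8, 2, -4, -5]
j=3: v[3]=-9 ≤ -5 → i=2, swap v[2],v[3] → [-10, -11, -9, -1, -3, -8, 2, -4, -5]
(after j=3) v = [-10, -11, -9, -1, -3, -8, 2, -4, -5]

[-10, -11, -9, -1, -3, -8, 2, -4, -5]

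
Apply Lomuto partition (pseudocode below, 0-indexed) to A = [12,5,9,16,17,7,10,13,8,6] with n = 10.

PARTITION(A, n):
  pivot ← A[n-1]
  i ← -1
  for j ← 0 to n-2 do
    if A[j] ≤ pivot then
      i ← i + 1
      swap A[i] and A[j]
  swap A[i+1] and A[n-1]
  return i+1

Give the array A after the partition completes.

pivot = A[9] = 6; i = -1
j=0: A[0]=12 > 6 → no swap
j=1: A[1]=5 ≤ 6 → i=0, swap A[0],A[1] → [5,12,9,16,17,7,10,13,8,6]
j=2: A[2]=9 > 6 → no swap
j=3: A[3]=16 > 6 → no swap
j=4: A[4]=17 > 6 → no swap
j=5: A[5]=7 > 6 → no swap
j=6: A[6]=10 > 6 → no swap
j=7: A[7]=13 > 6 → no swap
j=8: A[8]=8 > 6 → no swap
final swap A[1],A[9] → [5,6,9,16,17,7,10,13,8,12]; return 1

[5,6,9,16,17,7,10,13,8,12]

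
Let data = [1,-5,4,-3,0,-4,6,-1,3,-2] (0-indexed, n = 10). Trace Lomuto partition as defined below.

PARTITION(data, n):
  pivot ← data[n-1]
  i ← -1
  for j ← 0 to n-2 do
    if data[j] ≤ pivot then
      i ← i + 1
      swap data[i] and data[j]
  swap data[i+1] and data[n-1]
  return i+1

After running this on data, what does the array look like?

[-5,-3,-4,-2,0,4,6,-1,3,1]

pivot = data[9] = -2; i = -1
j=0: data[0]=1 > -2 → no swap
j=1: data[1]=-5 ≤ -2 → i=0, swap data[0],data[1] → [-5,1,4,-3,0,-4,6,-1,3,-2]
j=2: data[2]=4 > -2 → no swap
j=3: data[3]=-3 ≤ -2 → i=1, swap data[1],data[3] → [-5,-3,4,1,0,-4,6,-1,3,-2]
j=4: data[4]=0 > -2 → no swap
j=5: data[5]=-4 ≤ -2 → i=2, swap data[2],data[5] → [-5,-3,-4,1,0,4,6,-1,3,-2]
j=6: data[6]=6 > -2 → no swap
j=7: data[7]=-1 > -2 → no swap
j=8: data[8]=3 > -2 → no swap
final swap data[3],data[9] → [-5,-3,-4,-2,0,4,6,-1,3,1]; return 3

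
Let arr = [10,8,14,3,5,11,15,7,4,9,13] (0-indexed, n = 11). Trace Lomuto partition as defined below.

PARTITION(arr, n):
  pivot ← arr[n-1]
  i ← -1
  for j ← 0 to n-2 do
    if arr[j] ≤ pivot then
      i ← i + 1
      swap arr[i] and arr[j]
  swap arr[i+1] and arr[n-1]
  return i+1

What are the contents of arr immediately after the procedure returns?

[10,8,3,5,11,7,4,9,13,14,15]

pivot=13, i=-1
j=0: 10≤13, i=0, swap(0,0) ⇒ [10,8,14,3,5,11,15,7,4,9,13]
j=1: 8≤13, i=1, swap(1,1) ⇒ [10,8,14,3,5,11,15,7,4,9,13]
j=2: 14>13, skip
j=3: 3≤13, i=2, swap(2,3) ⇒ [10,8,3,14,5,11,15,7,4,9,13]
j=4: 5≤13, i=3, swap(3,4) ⇒ [10,8,3,5,14,11,15,7,4,9,13]
j=5: 11≤13, i=4, swap(4,5) ⇒ [10,8,3,5,11,14,15,7,4,9,13]
j=6: 15>13, skip
j=7: 7≤13, i=5, swap(5,7) ⇒ [10,8,3,5,11,7,15,14,4,9,13]
j=8: 4≤13, i=6, swap(6,8) ⇒ [10,8,3,5,11,7,4,14,15,9,13]
j=9: 9≤13, i=7, swap(7,9) ⇒ [10,8,3,5,11,7,4,9,15,14,13]
swap(8,10) ⇒ [10,8,3,5,11,7,4,9,13,14,15]; return 8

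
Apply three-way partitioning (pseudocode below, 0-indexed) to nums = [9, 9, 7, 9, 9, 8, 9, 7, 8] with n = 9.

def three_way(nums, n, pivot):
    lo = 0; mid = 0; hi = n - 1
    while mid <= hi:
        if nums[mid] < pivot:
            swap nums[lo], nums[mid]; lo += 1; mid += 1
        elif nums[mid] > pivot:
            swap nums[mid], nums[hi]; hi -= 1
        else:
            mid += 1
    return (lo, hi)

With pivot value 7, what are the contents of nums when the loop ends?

lo=0 mid=0 hi=8
9>7: swap(0,8), hi=7 ⇒ [8, 9, 7, 9, 9, 8, 9, 7, 9]
8>7: swap(0,7), hi=6 ⇒ [7, 9, 7, 9, 9, 8, 9, 8, 9]
7=7: mid=1
9>7: swap(1,6), hi=5 ⇒ [7, 9, 7, 9, 9, 8, 9, 8, 9]
9>7: swap(1,5), hi=4 ⇒ [7, 8, 7, 9, 9, 9, 9, 8, 9]
8>7: swap(1,4), hi=3 ⇒ [7, 9, 7, 9, 8, 9, 9, 8, 9]
9>7: swap(1,3), hi=2 ⇒ [7, 9, 7, 9, 8, 9, 9, 8, 9]
9>7: swap(1,2), hi=1 ⇒ [7, 7, 9, 9, 8, 9, 9, 8, 9]
7=7: mid=2
done. lo=0 hi=1; nums=[7, 7, 9, 9, 8, 9, 9, 8, 9]

[7, 7, 9, 9, 8, 9, 9, 8, 9]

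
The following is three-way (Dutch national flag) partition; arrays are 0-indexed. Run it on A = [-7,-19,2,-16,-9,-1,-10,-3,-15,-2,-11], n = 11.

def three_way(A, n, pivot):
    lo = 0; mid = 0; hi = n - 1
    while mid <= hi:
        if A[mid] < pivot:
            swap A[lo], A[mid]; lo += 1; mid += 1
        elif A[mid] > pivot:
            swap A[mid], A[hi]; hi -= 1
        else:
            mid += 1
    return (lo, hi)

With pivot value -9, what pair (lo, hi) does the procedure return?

(5, 5)

lo=0 mid=0 hi=10
-7>-9: swap(0,10), hi=9 ⇒ [-11,-19,2,-16,-9,-1,-10,-3,-15,-2,-7]
-11<-9: swap(0,0), lo=1 mid=1 ⇒ [-11,-19,2,-16,-9,-1,-10,-3,-15,-2,-7]
-19<-9: swap(1,1), lo=2 mid=2 ⇒ [-11,-19,2,-16,-9,-1,-10,-3,-15,-2,-7]
2>-9: swap(2,9), hi=8 ⇒ [-11,-19,-2,-16,-9,-1,-10,-3,-15,2,-7]
-2>-9: swap(2,8), hi=7 ⇒ [-11,-19,-15,-16,-9,-1,-10,-3,-2,2,-7]
-15<-9: swap(2,2), lo=3 mid=3 ⇒ [-11,-19,-15,-16,-9,-1,-10,-3,-2,2,-7]
-16<-9: swap(3,3), lo=4 mid=4 ⇒ [-11,-19,-15,-16,-9,-1,-10,-3,-2,2,-7]
-9=-9: mid=5
-1>-9: swap(5,7), hi=6 ⇒ [-11,-19,-15,-16,-9,-3,-10,-1,-2,2,-7]
-3>-9: swap(5,6), hi=5 ⇒ [-11,-19,-15,-16,-9,-10,-3,-1,-2,2,-7]
-10<-9: swap(4,5), lo=5 mid=6 ⇒ [-11,-19,-15,-16,-10,-9,-3,-1,-2,2,-7]
done. lo=5 hi=5; A=[-11,-19,-15,-16,-10,-9,-3,-1,-2,2,-7]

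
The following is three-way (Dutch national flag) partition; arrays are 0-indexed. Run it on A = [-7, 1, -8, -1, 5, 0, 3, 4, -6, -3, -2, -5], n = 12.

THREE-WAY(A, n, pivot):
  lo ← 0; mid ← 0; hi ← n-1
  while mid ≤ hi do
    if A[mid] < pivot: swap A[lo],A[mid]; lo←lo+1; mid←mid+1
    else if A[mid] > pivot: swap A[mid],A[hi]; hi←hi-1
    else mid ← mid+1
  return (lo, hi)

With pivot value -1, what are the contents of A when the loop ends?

pivot = -1; lo=0, mid=0, hi=11
A[mid]=-7<-1: swap A[0],A[0]; lo=1,mid=1 → [-7, 1, -8, -1, 5, 0, 3, 4, -6, -3, -2, -5]
A[mid]=1>-1: swap A[1],A[11]; hi=10 → [-7, -5, -8, -1, 5, 0, 3, 4, -6, -3, -2, 1]
A[mid]=-5<-1: swap A[1],A[1]; lo=2,mid=2 → [-7, -5, -8, -1, 5, 0, 3, 4, -6, -3, -2, 1]
A[mid]=-8<-1: swap A[2],A[2]; lo=3,mid=3 → [-7, -5, -8, -1, 5, 0, 3, 4, -6, -3, -2, 1]
A[mid]=-1=-1: mid=4
A[mid]=5>-1: swap A[4],A[10]; hi=9 → [-7, -5, -8, -1, -2, 0, 3, 4, -6, -3, 5, 1]
A[mid]=-2<-1: swap A[3],A[4]; lo=4,mid=5 → [-7, -5, -8, -2, -1, 0, 3, 4, -6, -3, 5, 1]
A[mid]=0>-1: swap A[5],A[9]; hi=8 → [-7, -5, -8, -2, -1, -3, 3, 4, -6, 0, 5, 1]
A[mid]=-3<-1: swap A[4],A[5]; lo=5,mid=6 → [-7, -5, -8, -2, -3, -1, 3, 4, -6, 0, 5, 1]
A[mid]=3>-1: swap A[6],A[8]; hi=7 → [-7, -5, -8, -2, -3, -1, -6, 4, 3, 0, 5, 1]
A[mid]=-6<-1: swap A[5],A[6]; lo=6,mid=7 → [-7, -5, -8, -2, -3, -6, -1, 4, 3, 0, 5, 1]
A[mid]=4>-1: swap A[7],A[7]; hi=6 → [-7, -5, -8, -2, -3, -6, -1, 4, 3, 0, 5, 1]
end: lo=6, hi=6; A = [-7, -5, -8, -2, -3, -6, -1, 4, 3, 0, 5, 1]

[-7, -5, -8, -2, -3, -6, -1, 4, 3, 0, 5, 1]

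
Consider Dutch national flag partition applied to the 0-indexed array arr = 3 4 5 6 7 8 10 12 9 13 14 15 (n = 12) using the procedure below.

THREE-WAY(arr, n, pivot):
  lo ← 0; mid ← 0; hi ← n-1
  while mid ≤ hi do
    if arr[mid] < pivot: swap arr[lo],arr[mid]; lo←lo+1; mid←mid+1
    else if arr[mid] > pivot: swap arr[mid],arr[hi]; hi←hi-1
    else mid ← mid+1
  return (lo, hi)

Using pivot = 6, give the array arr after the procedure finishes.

pivot = 6; lo=0, mid=0, hi=11
arr[mid]=3<6: swap arr[0],arr[0]; lo=1,mid=1 → 3 4 5 6 7 8 10 12 9 13 14 15
arr[mid]=4<6: swap arr[1],arr[1]; lo=2,mid=2 → 3 4 5 6 7 8 10 12 9 13 14 15
arr[mid]=5<6: swap arr[2],arr[2]; lo=3,mid=3 → 3 4 5 6 7 8 10 12 9 13 14 15
arr[mid]=6=6: mid=4
arr[mid]=7>6: swap arr[4],arr[11]; hi=10 → 3 4 5 6 15 8 10 12 9 13 14 7
arr[mid]=15>6: swap arr[4],arr[10]; hi=9 → 3 4 5 6 14 8 10 12 9 13 15 7
arr[mid]=14>6: swap arr[4],arr[9]; hi=8 → 3 4 5 6 13 8 10 12 9 14 15 7
arr[mid]=13>6: swap arr[4],arr[8]; hi=7 → 3 4 5 6 9 8 10 12 13 14 15 7
arr[mid]=9>6: swap arr[4],arr[7]; hi=6 → 3 4 5 6 12 8 10 9 13 14 15 7
arr[mid]=12>6: swap arr[4],arr[6]; hi=5 → 3 4 5 6 10 8 12 9 13 14 15 7
arr[mid]=10>6: swap arr[4],arr[5]; hi=4 → 3 4 5 6 8 10 12 9 13 14 15 7
arr[mid]=8>6: swap arr[4],arr[4]; hi=3 → 3 4 5 6 8 10 12 9 13 14 15 7
end: lo=3, hi=3; arr = 3 4 5 6 8 10 12 9 13 14 15 7

3 4 5 6 8 10 12 9 13 14 15 7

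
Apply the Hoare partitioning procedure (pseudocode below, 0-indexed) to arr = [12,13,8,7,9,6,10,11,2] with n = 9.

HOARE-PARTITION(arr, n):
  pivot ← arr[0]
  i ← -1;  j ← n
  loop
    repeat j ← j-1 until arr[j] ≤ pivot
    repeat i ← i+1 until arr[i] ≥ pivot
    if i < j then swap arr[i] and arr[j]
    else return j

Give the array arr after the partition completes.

[2,11,8,7,9,6,10,13,12]

pivot = arr[0] = 12; i = -1, j = 9
j→8 (arr[8]=2≤12), i→0 (arr[0]=12≥12); i<j, swap → [2,13,8,7,9,6,10,11,12]
j→7 (arr[7]=11≤12), i→1 (arr[1]=13≥12); i<j, swap → [2,11,8,7,9,6,10,13,12]
j→6, i→7; i≥j, return j=6. arr = [2,11,8,7,9,6,10,13,12]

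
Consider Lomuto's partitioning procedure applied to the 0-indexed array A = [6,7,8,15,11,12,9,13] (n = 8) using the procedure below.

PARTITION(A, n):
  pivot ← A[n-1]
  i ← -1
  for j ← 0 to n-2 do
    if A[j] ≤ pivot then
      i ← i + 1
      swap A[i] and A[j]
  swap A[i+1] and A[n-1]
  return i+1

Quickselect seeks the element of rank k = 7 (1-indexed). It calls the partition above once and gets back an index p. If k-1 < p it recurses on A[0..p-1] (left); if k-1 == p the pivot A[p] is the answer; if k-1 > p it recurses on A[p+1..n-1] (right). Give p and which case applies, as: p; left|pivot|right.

pivot=13, i=-1
j=0: 6≤13, i=0, swap(0,0) ⇒ [6,7,8,15,11,12,9,13]
j=1: 7≤13, i=1, swap(1,1) ⇒ [6,7,8,15,11,12,9,13]
j=2: 8≤13, i=2, swap(2,2) ⇒ [6,7,8,15,11,12,9,13]
j=3: 15>13, skip
j=4: 11≤13, i=3, swap(3,4) ⇒ [6,7,8,11,15,12,9,13]
j=5: 12≤13, i=4, swap(4,5) ⇒ [6,7,8,11,12,15,9,13]
j=6: 9≤13, i=5, swap(5,6) ⇒ [6,7,8,11,12,9,15,13]
swap(6,7) ⇒ [6,7,8,11,12,9,13,15]; return 6
p = 6; k-1 = 6 == 6 ⇒ pivot

6; pivot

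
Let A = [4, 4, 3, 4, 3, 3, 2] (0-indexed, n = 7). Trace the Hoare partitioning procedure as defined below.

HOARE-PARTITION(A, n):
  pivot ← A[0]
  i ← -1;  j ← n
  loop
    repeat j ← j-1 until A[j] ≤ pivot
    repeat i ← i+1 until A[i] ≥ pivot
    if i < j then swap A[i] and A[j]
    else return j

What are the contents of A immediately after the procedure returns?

[2, 3, 3, 3, 4, 4, 4]

pivot = A[0] = 4; i = -1, j = 7
j→6 (A[6]=2≤4), i→0 (A[0]=4≥4); i<j, swap → [2, 4, 3, 4, 3, 3, 4]
j→5 (A[5]=3≤4), i→1 (A[1]=4≥4); i<j, swap → [2, 3, 3, 4, 3, 4, 4]
j→4 (A[4]=3≤4), i→3 (A[3]=4≥4); i<j, swap → [2, 3, 3, 3, 4, 4, 4]
j→3, i→4; i≥j, return j=3. A = [2, 3, 3, 3, 4, 4, 4]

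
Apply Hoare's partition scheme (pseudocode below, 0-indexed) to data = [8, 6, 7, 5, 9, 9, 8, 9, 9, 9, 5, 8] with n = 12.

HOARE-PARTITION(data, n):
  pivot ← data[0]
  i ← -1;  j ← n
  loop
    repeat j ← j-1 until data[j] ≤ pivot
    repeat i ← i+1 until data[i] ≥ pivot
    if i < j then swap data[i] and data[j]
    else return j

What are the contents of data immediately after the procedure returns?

[8, 6, 7, 5, 5, 8, 9, 9, 9, 9, 9, 8]

pivot = data[0] = 8; i = -1, j = 12
j→11 (data[11]=8≤8), i→0 (data[0]=8≥8); i<j, swap → [8, 6, 7, 5, 9, 9, 8, 9, 9, 9, 5, 8]
j→10 (data[10]=5≤8), i→4 (data[4]=9≥8); i<j, swap → [8, 6, 7, 5, 5, 9, 8, 9, 9, 9, 9, 8]
j→6 (data[6]=8≤8), i→5 (data[5]=9≥8); i<j, swap → [8, 6, 7, 5, 5, 8, 9, 9, 9, 9, 9, 8]
j→5, i→6; i≥j, return j=5. data = [8, 6, 7, 5, 5, 8, 9, 9, 9, 9, 9, 8]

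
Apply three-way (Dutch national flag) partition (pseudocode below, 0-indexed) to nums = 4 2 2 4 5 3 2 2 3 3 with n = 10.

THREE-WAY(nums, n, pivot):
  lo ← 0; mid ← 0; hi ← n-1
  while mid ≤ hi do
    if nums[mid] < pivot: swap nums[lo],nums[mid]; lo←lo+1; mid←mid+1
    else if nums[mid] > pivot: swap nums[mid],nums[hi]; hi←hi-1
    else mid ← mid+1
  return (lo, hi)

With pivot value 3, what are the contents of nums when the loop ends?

lo=0 mid=0 hi=9
4>3: swap(0,9), hi=8 ⇒ 3 2 2 4 5 3 2 2 3 4
3=3: mid=1
2<3: swap(0,1), lo=1 mid=2 ⇒ 2 3 2 4 5 3 2 2 3 4
2<3: swap(1,2), lo=2 mid=3 ⇒ 2 2 3 4 5 3 2 2 3 4
4>3: swap(3,8), hi=7 ⇒ 2 2 3 3 5 3 2 2 4 4
3=3: mid=4
5>3: swap(4,7), hi=6 ⇒ 2 2 3 3 2 3 2 5 4 4
2<3: swap(2,4), lo=3 mid=5 ⇒ 2 2 2 3 3 3 2 5 4 4
3=3: mid=6
2<3: swap(3,6), lo=4 mid=7 ⇒ 2 2 2 2 3 3 3 5 4 4
done. lo=4 hi=6; nums=2 2 2 2 3 3 3 5 4 4

2 2 2 2 3 3 3 5 4 4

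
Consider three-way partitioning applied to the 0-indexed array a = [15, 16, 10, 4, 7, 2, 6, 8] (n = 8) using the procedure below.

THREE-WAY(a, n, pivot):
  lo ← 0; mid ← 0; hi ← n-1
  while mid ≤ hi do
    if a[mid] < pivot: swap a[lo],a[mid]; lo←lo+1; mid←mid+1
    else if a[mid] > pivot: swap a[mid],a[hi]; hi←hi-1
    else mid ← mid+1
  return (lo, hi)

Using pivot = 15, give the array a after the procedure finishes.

[8, 10, 4, 7, 2, 6, 15, 16]

lo=0 mid=0 hi=7
15=15: mid=1
16>15: swap(1,7), hi=6 ⇒ [15, 8, 10, 4, 7, 2, 6, 16]
8<15: swap(0,1), lo=1 mid=2 ⇒ [8, 15, 10, 4, 7, 2, 6, 16]
10<15: swap(1,2), lo=2 mid=3 ⇒ [8, 10, 15, 4, 7, 2, 6, 16]
4<15: swap(2,3), lo=3 mid=4 ⇒ [8, 10, 4, 15, 7, 2, 6, 16]
7<15: swap(3,4), lo=4 mid=5 ⇒ [8, 10, 4, 7, 15, 2, 6, 16]
2<15: swap(4,5), lo=5 mid=6 ⇒ [8, 10, 4, 7, 2, 15, 6, 16]
6<15: swap(5,6), lo=6 mid=7 ⇒ [8, 10, 4, 7, 2, 6, 15, 16]
done. lo=6 hi=6; a=[8, 10, 4, 7, 2, 6, 15, 16]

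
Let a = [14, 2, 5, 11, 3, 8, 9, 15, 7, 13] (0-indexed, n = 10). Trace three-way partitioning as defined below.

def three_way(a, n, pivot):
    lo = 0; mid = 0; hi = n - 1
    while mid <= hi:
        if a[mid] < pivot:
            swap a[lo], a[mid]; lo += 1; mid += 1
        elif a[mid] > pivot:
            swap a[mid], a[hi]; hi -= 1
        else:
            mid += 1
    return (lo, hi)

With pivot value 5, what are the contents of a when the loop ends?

[3, 2, 5, 11, 8, 9, 15, 7, 13, 14]

lo=0 mid=0 hi=9
14>5: swap(0,9), hi=8 ⇒ [13, 2, 5, 11, 3, 8, 9, 15, 7, 14]
13>5: swap(0,8), hi=7 ⇒ [7, 2, 5, 11, 3, 8, 9, 15, 13, 14]
7>5: swap(0,7), hi=6 ⇒ [15, 2, 5, 11, 3, 8, 9, 7, 13, 14]
15>5: swap(0,6), hi=5 ⇒ [9, 2, 5, 11, 3, 8, 15, 7, 13, 14]
9>5: swap(0,5), hi=4 ⇒ [8, 2, 5, 11, 3, 9, 15, 7, 13, 14]
8>5: swap(0,4), hi=3 ⇒ [3, 2, 5, 11, 8, 9, 15, 7, 13, 14]
3<5: swap(0,0), lo=1 mid=1 ⇒ [3, 2, 5, 11, 8, 9, 15, 7, 13, 14]
2<5: swap(1,1), lo=2 mid=2 ⇒ [3, 2, 5, 11, 8, 9, 15, 7, 13, 14]
5=5: mid=3
11>5: swap(3,3), hi=2 ⇒ [3, 2, 5, 11, 8, 9, 15, 7, 13, 14]
done. lo=2 hi=2; a=[3, 2, 5, 11, 8, 9, 15, 7, 13, 14]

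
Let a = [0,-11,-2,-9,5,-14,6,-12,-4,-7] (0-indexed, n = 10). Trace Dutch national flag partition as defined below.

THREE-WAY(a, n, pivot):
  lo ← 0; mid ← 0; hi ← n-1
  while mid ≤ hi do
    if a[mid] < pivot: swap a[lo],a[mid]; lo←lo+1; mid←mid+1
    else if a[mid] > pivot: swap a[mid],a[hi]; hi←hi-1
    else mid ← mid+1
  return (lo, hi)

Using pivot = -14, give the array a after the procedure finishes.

[-14,-2,-9,5,-11,6,-12,-4,-7,0]

pivot = -14; lo=0, mid=0, hi=9
a[mid]=0>-14: swap a[0],a[9]; hi=8 → [-7,-11,-2,-9,5,-14,6,-12,-4,0]
a[mid]=-7>-14: swap a[0],a[8]; hi=7 → [-4,-11,-2,-9,5,-14,6,-12,-7,0]
a[mid]=-4>-14: swap a[0],a[7]; hi=6 → [-12,-11,-2,-9,5,-14,6,-4,-7,0]
a[mid]=-12>-14: swap a[0],a[6]; hi=5 → [6,-11,-2,-9,5,-14,-12,-4,-7,0]
a[mid]=6>-14: swap a[0],a[5]; hi=4 → [-14,-11,-2,-9,5,6,-12,-4,-7,0]
a[mid]=-14=-14: mid=1
a[mid]=-11>-14: swap a[1],a[4]; hi=3 → [-14,5,-2,-9,-11,6,-12,-4,-7,0]
a[mid]=5>-14: swap a[1],a[3]; hi=2 → [-14,-9,-2,5,-11,6,-12,-4,-7,0]
a[mid]=-9>-14: swap a[1],a[2]; hi=1 → [-14,-2,-9,5,-11,6,-12,-4,-7,0]
a[mid]=-2>-14: swap a[1],a[1]; hi=0 → [-14,-2,-9,5,-11,6,-12,-4,-7,0]
end: lo=0, hi=0; a = [-14,-2,-9,5,-11,6,-12,-4,-7,0]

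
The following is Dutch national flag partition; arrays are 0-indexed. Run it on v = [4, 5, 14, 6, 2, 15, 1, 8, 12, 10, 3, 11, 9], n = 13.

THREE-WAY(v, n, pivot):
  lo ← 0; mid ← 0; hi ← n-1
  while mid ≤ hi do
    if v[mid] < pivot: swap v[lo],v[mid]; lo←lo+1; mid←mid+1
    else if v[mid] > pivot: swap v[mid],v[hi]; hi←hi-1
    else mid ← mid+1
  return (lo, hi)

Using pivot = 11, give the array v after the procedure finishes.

[4, 5, 9, 6, 2, 1, 8, 3, 10, 11, 12, 15, 14]

lo=0 mid=0 hi=12
4<11: swap(0,0), lo=1 mid=1 ⇒ [4, 5, 14, 6, 2, 15, 1, 8, 12, 10, 3, 11, 9]
5<11: swap(1,1), lo=2 mid=2 ⇒ [4, 5, 14, 6, 2, 15, 1, 8, 12, 10, 3, 11, 9]
14>11: swap(2,12), hi=11 ⇒ [4, 5, 9, 6, 2, 15, 1, 8, 12, 10, 3, 11, 14]
9<11: swap(2,2), lo=3 mid=3 ⇒ [4, 5, 9, 6, 2, 15, 1, 8, 12, 10, 3, 11, 14]
6<11: swap(3,3), lo=4 mid=4 ⇒ [4, 5, 9, 6, 2, 15, 1, 8, 12, 10, 3, 11, 14]
2<11: swap(4,4), lo=5 mid=5 ⇒ [4, 5, 9, 6, 2, 15, 1, 8, 12, 10, 3, 11, 14]
15>11: swap(5,11), hi=10 ⇒ [4, 5, 9, 6, 2, 11, 1, 8, 12, 10, 3, 15, 14]
11=11: mid=6
1<11: swap(5,6), lo=6 mid=7 ⇒ [4, 5, 9, 6, 2, 1, 11, 8, 12, 10, 3, 15, 14]
8<11: swap(6,7), lo=7 mid=8 ⇒ [4, 5, 9, 6, 2, 1, 8, 11, 12, 10, 3, 15, 14]
12>11: swap(8,10), hi=9 ⇒ [4, 5, 9, 6, 2, 1, 8, 11, 3, 10, 12, 15, 14]
3<11: swap(7,8), lo=8 mid=9 ⇒ [4, 5, 9, 6, 2, 1, 8, 3, 11, 10, 12, 15, 14]
10<11: swap(8,9), lo=9 mid=10 ⇒ [4, 5, 9, 6, 2, 1, 8, 3, 10, 11, 12, 15, 14]
done. lo=9 hi=9; v=[4, 5, 9, 6, 2, 1, 8, 3, 10, 11, 12, 15, 14]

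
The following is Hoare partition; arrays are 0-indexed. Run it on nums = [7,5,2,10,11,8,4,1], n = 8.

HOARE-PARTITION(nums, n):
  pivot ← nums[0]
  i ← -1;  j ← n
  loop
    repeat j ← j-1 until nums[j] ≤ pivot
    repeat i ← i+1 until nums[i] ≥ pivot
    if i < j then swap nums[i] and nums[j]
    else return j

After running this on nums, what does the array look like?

pivot=7
j stops at 7 (1), i stops at 0 (7); swap ⇒ [1,5,2,10,11,8,4,7]
j stops at 6 (4), i stops at 3 (10); swap ⇒ [1,5,2,4,11,8,10,7]
j stops at 3, i stops at 4; i≥j ⇒ return 3. nums=[1,5,2,4,11,8,10,7]

[1,5,2,4,11,8,10,7]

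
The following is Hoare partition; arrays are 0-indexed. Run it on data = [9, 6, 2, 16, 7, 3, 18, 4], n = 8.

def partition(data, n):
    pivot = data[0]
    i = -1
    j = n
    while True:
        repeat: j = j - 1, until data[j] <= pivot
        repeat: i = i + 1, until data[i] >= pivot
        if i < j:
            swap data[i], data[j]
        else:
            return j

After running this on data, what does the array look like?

[4, 6, 2, 3, 7, 16, 18, 9]

pivot=9
j stops at 7 (4), i stops at 0 (9); swap ⇒ [4, 6, 2, 16, 7, 3, 18, 9]
j stops at 5 (3), i stops at 3 (16); swap ⇒ [4, 6, 2, 3, 7, 16, 18, 9]
j stops at 4, i stops at 5; i≥j ⇒ return 4. data=[4, 6, 2, 3, 7, 16, 18, 9]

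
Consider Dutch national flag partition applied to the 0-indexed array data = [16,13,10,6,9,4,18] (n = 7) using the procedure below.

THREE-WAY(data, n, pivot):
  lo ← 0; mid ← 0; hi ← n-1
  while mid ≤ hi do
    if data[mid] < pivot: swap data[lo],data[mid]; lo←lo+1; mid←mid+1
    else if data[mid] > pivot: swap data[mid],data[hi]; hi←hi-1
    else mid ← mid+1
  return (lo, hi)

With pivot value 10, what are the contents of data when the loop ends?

lo=0 mid=0 hi=6
16>10: swap(0,6), hi=5 ⇒ [18,13,10,6,9,4,16]
18>10: swap(0,5), hi=4 ⇒ [4,13,10,6,9,18,16]
4<10: swap(0,0), lo=1 mid=1 ⇒ [4,13,10,6,9,18,16]
13>10: swap(1,4), hi=3 ⇒ [4,9,10,6,13,18,16]
9<10: swap(1,1), lo=2 mid=2 ⇒ [4,9,10,6,13,18,16]
10=10: mid=3
6<10: swap(2,3), lo=3 mid=4 ⇒ [4,9,6,10,13,18,16]
done. lo=3 hi=3; data=[4,9,6,10,13,18,16]

[4,9,6,10,13,18,16]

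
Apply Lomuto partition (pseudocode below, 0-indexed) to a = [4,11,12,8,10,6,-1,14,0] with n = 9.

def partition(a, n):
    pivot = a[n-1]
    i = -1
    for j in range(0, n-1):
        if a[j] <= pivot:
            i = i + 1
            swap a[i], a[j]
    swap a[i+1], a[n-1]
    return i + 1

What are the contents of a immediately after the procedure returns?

pivot=0, i=-1
j=0: 4>0, skip
j=1: 11>0, skip
j=2: 12>0, skip
j=3: 8>0, skip
j=4: 10>0, skip
j=5: 6>0, skip
j=6: -1≤0, i=0, swap(0,6) ⇒ [-1,11,12,8,10,6,4,14,0]
j=7: 14>0, skip
swap(1,8) ⇒ [-1,0,12,8,10,6,4,14,11]; return 1

[-1,0,12,8,10,6,4,14,11]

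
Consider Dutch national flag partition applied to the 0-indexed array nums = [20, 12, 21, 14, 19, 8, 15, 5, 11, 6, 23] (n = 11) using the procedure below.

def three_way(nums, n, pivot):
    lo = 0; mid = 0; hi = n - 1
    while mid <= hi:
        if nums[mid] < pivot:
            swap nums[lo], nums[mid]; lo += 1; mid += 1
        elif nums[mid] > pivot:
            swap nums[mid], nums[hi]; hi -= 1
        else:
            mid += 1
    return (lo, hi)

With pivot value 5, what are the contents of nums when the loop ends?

lo=0 mid=0 hi=10
20>5: swap(0,10), hi=9 ⇒ [23, 12, 21, 14, 19, 8, 15, 5, 11, 6, 20]
23>5: swap(0,9), hi=8 ⇒ [6, 12, 21, 14, 19, 8, 15, 5, 11, 23, 20]
6>5: swap(0,8), hi=7 ⇒ [11, 12, 21, 14, 19, 8, 15, 5, 6, 23, 20]
11>5: swap(0,7), hi=6 ⇒ [5, 12, 21, 14, 19, 8, 15, 11, 6, 23, 20]
5=5: mid=1
12>5: swap(1,6), hi=5 ⇒ [5, 15, 21, 14, 19, 8, 12, 11, 6, 23, 20]
15>5: swap(1,5), hi=4 ⇒ [5, 8, 21, 14, 19, 15, 12, 11, 6, 23, 20]
8>5: swap(1,4), hi=3 ⇒ [5, 19, 21, 14, 8, 15, 12, 11, 6, 23, 20]
19>5: swap(1,3), hi=2 ⇒ [5, 14, 21, 19, 8, 15, 12, 11, 6, 23, 20]
14>5: swap(1,2), hi=1 ⇒ [5, 21, 14, 19, 8, 15, 12, 11, 6, 23, 20]
21>5: swap(1,1), hi=0 ⇒ [5, 21, 14, 19, 8, 15, 12, 11, 6, 23, 20]
done. lo=0 hi=0; nums=[5, 21, 14, 19, 8, 15, 12, 11, 6, 23, 20]

[5, 21, 14, 19, 8, 15, 12, 11, 6, 23, 20]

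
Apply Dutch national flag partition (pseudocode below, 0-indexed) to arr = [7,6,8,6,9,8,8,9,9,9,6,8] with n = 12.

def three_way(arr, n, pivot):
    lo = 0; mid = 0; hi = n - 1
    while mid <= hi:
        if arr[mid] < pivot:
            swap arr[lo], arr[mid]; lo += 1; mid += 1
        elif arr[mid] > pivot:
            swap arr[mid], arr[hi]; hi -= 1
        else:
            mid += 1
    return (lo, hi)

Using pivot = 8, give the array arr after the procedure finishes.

lo=0 mid=0 hi=11
7<8: swap(0,0), lo=1 mid=1 ⇒ [7,6,8,6,9,8,8,9,9,9,6,8]
6<8: swap(1,1), lo=2 mid=2 ⇒ [7,6,8,6,9,8,8,9,9,9,6,8]
8=8: mid=3
6<8: swap(2,3), lo=3 mid=4 ⇒ [7,6,6,8,9,8,8,9,9,9,6,8]
9>8: swap(4,11), hi=10 ⇒ [7,6,6,8,8,8,8,9,9,9,6,9]
8=8: mid=5
8=8: mid=6
8=8: mid=7
9>8: swap(7,10), hi=9 ⇒ [7,6,6,8,8,8,8,6,9,9,9,9]
6<8: swap(3,7), lo=4 mid=8 ⇒ [7,6,6,6,8,8,8,8,9,9,9,9]
9>8: swap(8,9), hi=8 ⇒ [7,6,6,6,8,8,8,8,9,9,9,9]
9>8: swap(8,8), hi=7 ⇒ [7,6,6,6,8,8,8,8,9,9,9,9]
done. lo=4 hi=7; arr=[7,6,6,6,8,8,8,8,9,9,9,9]

[7,6,6,6,8,8,8,8,9,9,9,9]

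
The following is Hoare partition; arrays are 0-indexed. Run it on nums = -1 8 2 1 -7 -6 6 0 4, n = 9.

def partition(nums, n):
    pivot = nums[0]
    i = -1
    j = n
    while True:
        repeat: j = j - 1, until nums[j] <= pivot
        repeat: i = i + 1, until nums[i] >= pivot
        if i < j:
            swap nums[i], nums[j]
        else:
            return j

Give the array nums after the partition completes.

pivot=-1
j stops at 5 (-6), i stops at 0 (-1); swap ⇒ -6 8 2 1 -7 -1 6 0 4
j stops at 4 (-7), i stops at 1 (8); swap ⇒ -6 -7 2 1 8 -1 6 0 4
j stops at 1, i stops at 2; i≥j ⇒ return 1. nums=-6 -7 2 1 8 -1 6 0 4

-6 -7 2 1 8 -1 6 0 4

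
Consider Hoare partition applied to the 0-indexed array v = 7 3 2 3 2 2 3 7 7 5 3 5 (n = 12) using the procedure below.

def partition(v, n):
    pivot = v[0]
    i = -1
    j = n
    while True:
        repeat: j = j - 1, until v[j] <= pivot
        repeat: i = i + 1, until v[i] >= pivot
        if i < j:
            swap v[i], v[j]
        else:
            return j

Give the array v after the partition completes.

5 3 2 3 2 2 3 3 5 7 7 7

pivot=7
j stops at 11 (5), i stops at 0 (7); swap ⇒ 5 3 2 3 2 2 3 7 7 5 3 7
j stops at 10 (3), i stops at 7 (7); swap ⇒ 5 3 2 3 2 2 3 3 7 5 7 7
j stops at 9 (5), i stops at 8 (7); swap ⇒ 5 3 2 3 2 2 3 3 5 7 7 7
j stops at 8, i stops at 9; i≥j ⇒ return 8. v=5 3 2 3 2 2 3 3 5 7 7 7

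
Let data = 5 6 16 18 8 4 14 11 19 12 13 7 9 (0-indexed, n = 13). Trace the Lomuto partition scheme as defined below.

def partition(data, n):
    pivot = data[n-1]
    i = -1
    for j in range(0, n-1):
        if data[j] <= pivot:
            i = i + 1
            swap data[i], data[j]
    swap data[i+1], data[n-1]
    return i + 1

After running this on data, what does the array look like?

5 6 8 4 7 9 14 11 19 12 13 16 18

pivot=9, i=-1
j=0: 5≤9, i=0, swap(0,0) ⇒ 5 6 16 18 8 4 14 11 19 12 13 7 9
j=1: 6≤9, i=1, swap(1,1) ⇒ 5 6 16 18 8 4 14 11 19 12 13 7 9
j=2: 16>9, skip
j=3: 18>9, skip
j=4: 8≤9, i=2, swap(2,4) ⇒ 5 6 8 18 16 4 14 11 19 12 13 7 9
j=5: 4≤9, i=3, swap(3,5) ⇒ 5 6 8 4 16 18 14 11 19 12 13 7 9
j=6: 14>9, skip
j=7: 11>9, skip
j=8: 19>9, skip
j=9: 12>9, skip
j=10: 13>9, skip
j=11: 7≤9, i=4, swap(4,11) ⇒ 5 6 8 4 7 18 14 11 19 12 13 16 9
swap(5,12) ⇒ 5 6 8 4 7 9 14 11 19 12 13 16 18; return 5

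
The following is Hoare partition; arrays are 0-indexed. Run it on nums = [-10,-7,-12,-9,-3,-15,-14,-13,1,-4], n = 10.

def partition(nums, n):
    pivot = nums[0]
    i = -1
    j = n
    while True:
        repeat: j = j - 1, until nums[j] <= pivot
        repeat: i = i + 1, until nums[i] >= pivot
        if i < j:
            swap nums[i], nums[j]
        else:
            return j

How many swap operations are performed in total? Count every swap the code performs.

3

pivot = nums[0] = -10; i = -1, j = 10
j→7 (nums[7]=-13≤-10), i→0 (nums[0]=-10≥-10); i<j, swap → [-13,-7,-12,-9,-3,-15,-14,-10,1,-4]
j→6 (nums[6]=-14≤-10), i→1 (nums[1]=-7≥-10); i<j, swap → [-13,-14,-12,-9,-3,-15,-7,-10,1,-4]
j→5 (nums[5]=-15≤-10), i→3 (nums[3]=-9≥-10); i<j, swap → [-13,-14,-12,-15,-3,-9,-7,-10,1,-4]
j→3, i→4; i≥j, return j=3. nums = [-13,-14,-12,-15,-3,-9,-7,-10,1,-4]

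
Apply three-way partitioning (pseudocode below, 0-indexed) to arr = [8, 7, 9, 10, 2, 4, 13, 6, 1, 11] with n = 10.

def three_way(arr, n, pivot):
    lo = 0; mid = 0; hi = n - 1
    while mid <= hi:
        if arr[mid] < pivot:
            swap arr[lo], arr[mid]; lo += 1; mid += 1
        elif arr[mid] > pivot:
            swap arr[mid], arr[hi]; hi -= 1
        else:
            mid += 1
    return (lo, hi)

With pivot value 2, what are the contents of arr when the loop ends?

lo=0 mid=0 hi=9
8>2: swap(0,9), hi=8 ⇒ [11, 7, 9, 10, 2, 4, 13, 6, 1, 8]
11>2: swap(0,8), hi=7 ⇒ [1, 7, 9, 10, 2, 4, 13, 6, 11, 8]
1<2: swap(0,0), lo=1 mid=1 ⇒ [1, 7, 9, 10, 2, 4, 13, 6, 11, 8]
7>2: swap(1,7), hi=6 ⇒ [1, 6, 9, 10, 2, 4, 13, 7, 11, 8]
6>2: swap(1,6), hi=5 ⇒ [1, 13, 9, 10, 2, 4, 6, 7, 11, 8]
13>2: swap(1,5), hi=4 ⇒ [1, 4, 9, 10, 2, 13, 6, 7, 11, 8]
4>2: swap(1,4), hi=3 ⇒ [1, 2, 9, 10, 4, 13, 6, 7, 11, 8]
2=2: mid=2
9>2: swap(2,3), hi=2 ⇒ [1, 2, 10, 9, 4, 13, 6, 7, 11, 8]
10>2: swap(2,2), hi=1 ⇒ [1, 2, 10, 9, 4, 13, 6, 7, 11, 8]
done. lo=1 hi=1; arr=[1, 2, 10, 9, 4, 13, 6, 7, 11, 8]

[1, 2, 10, 9, 4, 13, 6, 7, 11, 8]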